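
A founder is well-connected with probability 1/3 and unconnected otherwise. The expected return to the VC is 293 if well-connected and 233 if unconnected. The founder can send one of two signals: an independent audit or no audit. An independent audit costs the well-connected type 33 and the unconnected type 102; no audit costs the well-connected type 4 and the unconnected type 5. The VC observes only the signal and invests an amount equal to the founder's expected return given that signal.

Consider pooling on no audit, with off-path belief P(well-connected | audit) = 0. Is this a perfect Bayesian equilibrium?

Yes

On the equilibrium path (no audit) the VC holds the prior 1/3 and pays 1/3·293 + 2/3·233 = 253. Off-path (audit) belief 0 gives 0·293 + 1·233 = 233.
Well-connected: no audit gives 253 − 4 = 249; audit gives 233 − 33 = 200. Stays. ✓
Unconnected: no audit gives 253 − 5 = 248; audit gives 233 − 102 = 131. Stays. ✓
Beliefs are Bayes-consistent on-path and both types best-respond.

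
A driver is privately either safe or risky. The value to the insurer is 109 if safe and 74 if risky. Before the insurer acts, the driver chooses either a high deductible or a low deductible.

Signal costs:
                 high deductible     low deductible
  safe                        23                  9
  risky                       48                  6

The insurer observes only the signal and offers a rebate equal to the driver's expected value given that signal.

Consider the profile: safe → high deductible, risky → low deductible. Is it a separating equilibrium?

If types separate, high deductible earns payment 109 and low deductible earns 74.
Safe: high deductible gives 109 − 23 = 86; low deductible gives 74 − 9 = 65. No deviation. ✓
Risky: low deductible gives 74 − 6 = 68; high deductible gives 109 − 48 = 61. No deviation. ✓
Neither type gains from mimicking the other.

Yes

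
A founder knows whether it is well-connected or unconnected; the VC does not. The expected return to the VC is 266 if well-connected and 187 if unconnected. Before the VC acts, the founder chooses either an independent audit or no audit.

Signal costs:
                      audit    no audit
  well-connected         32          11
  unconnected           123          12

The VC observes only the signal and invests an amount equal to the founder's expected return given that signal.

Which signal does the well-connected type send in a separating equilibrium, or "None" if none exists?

Try well-connected → audit, unconnected → no audit:
  If types separate, audit earns payment 266 and no audit earns 187.
  Well-connected: audit gives 266 − 32 = 234; no audit gives 187 − 11 = 176. No deviation. ✓
  Unconnected: no audit gives 187 − 12 = 175; audit gives 266 − 123 = 143. No deviation. ✓
Both hold — the well-connected type sends audit.

audit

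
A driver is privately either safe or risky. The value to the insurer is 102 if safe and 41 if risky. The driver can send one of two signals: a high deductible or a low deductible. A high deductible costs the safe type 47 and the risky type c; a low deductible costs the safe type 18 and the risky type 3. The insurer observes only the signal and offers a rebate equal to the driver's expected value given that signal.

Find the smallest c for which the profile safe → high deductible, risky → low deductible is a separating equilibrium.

64

Under separation: high deductible → safe (pays 102); low deductible → risky (pays 41).
Safe: 102 − 47 = 55 ≥ 41 − 18 = 23. Holds regardless of c. ✓
Risky: 41 − 3 ≥ 102 − c, so c ≥ 102 − 38 = 64.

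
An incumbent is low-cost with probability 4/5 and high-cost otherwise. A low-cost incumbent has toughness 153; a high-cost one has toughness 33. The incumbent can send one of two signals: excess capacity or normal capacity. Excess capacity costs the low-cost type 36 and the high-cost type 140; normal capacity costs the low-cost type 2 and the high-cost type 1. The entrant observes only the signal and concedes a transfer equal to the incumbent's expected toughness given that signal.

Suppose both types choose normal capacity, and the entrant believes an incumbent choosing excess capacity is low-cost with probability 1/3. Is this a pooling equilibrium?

Yes

At the pooled signal (normal capacity) the entrant holds the prior 4/5 and pays 4/5·153 + 1/5·33 = 129. Off-path (excess capacity) belief 1/3 gives 1/3·153 + 2/3·33 = 73.
Low-cost: normal capacity gives 129 − 2 = 127; excess capacity gives 73 − 36 = 37. Stays. ✓
High-cost: normal capacity gives 129 − 1 = 128; excess capacity gives 73 − 140 = -67. Stays. ✓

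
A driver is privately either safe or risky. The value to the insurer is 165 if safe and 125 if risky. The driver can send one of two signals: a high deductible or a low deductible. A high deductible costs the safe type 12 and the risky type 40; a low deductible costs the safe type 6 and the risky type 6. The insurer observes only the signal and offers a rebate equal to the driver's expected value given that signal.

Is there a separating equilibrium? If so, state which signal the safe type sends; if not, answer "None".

Try safe → high deductible, risky → low deductible:
  If types separate, high deductible earns payment 165 and low deductible earns 125.
  Safe: high deductible gives 165 − 12 = 153; low deductible gives 125 − 6 = 119. No deviation. ✓
  Risky: low deductible gives 125 − 6 = 119; high deductible gives 165 − 40 = 125. Would deviate. ✗
Try safe → low deductible, risky → high deductible:
  If types separate, low deductible earns payment 165 and high deductible earns 125.
  Safe: low deductible gives 165 − 6 = 159; high deductible gives 125 − 12 = 113. No deviation. ✓
  Risky: high deductible gives 125 − 40 = 85; low deductible gives 165 − 6 = 159. Would deviate. ✗
Neither assignment is incentive-compatible.

None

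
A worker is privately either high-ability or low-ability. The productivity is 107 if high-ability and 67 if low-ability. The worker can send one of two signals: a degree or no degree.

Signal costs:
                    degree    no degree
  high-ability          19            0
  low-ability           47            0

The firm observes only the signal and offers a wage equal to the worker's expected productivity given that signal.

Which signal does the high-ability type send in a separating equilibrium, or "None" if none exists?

Try high-ability → degree, low-ability → no degree:
  If types separate, degree earns payment 107 and no degree earns 67.
  High-ability: degree gives 107 − 19 = 88; no degree gives 67 − 0 = 67. No deviation. ✓
  Low-ability: no degree gives 67 − 0 = 67; degree gives 107 − 47 = 60. No deviation. ✓
Both hold — the high-ability type sends degree.

degree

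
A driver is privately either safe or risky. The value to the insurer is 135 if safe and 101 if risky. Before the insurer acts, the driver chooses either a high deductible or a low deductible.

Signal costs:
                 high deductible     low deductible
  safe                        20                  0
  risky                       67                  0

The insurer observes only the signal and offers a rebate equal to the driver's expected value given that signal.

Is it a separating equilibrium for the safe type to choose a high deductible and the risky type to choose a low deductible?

Yes

If types separate, high deductible earns payment 135 and low deductible earns 101.
Safe: high deductible gives 135 − 20 = 115; low deductible gives 101 − 0 = 101. No deviation. ✓
Risky: low deductible gives 101 − 0 = 101; high deductible gives 135 − 67 = 68. No deviation. ✓
Both incentive constraints hold.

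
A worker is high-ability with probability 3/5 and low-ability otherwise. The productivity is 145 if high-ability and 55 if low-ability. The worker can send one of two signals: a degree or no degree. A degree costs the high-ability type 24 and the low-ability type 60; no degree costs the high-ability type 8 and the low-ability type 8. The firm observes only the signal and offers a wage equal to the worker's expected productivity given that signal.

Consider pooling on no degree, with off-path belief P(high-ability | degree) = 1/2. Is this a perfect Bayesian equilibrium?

Yes

At the pooled signal (no degree) the firm holds the prior 3/5 and pays 3/5·145 + 2/5·55 = 109. Off-path (degree) belief 1/2 gives 1/2·145 + 1/2·55 = 100.
High-ability: no degree gives 109 − 8 = 101; degree gives 100 − 24 = 76. Stays. ✓
Low-ability: no degree gives 109 − 8 = 101; degree gives 100 − 60 = 40. Stays. ✓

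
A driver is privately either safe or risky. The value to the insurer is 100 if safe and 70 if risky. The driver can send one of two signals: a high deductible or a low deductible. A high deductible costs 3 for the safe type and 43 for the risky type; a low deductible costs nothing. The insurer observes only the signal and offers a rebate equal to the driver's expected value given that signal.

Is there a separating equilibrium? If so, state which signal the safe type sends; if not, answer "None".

high deductible

Try safe → high deductible, risky → low deductible:
  Under separation the insurer infers type exactly: high deductible → safe (pays 100), low deductible → risky (pays 70).
  Safe: high deductible gives 100 − 3 = 97; low deductible gives 70 − 0 = 70. No deviation. ✓
  Risky: low deductible gives 70 − 0 = 70; high deductible gives 100 − 43 = 57. No deviation. ✓
Both hold — the safe type sends high deductible.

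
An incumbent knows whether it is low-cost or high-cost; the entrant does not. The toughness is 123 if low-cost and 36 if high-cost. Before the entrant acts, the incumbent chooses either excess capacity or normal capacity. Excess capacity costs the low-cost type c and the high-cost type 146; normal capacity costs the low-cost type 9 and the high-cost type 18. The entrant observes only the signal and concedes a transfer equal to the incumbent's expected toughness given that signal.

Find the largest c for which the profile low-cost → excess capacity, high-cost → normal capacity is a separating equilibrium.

Under separation: excess capacity → low-cost (pays 123); normal capacity → high-cost (pays 36).
High-cost: 36 − 18 = 18 ≥ 123 − 146 = -23. Holds regardless of c. ✓
Low-cost: 123 − c ≥ 36 − 9, so c ≤ 123 − 27 = 96.

96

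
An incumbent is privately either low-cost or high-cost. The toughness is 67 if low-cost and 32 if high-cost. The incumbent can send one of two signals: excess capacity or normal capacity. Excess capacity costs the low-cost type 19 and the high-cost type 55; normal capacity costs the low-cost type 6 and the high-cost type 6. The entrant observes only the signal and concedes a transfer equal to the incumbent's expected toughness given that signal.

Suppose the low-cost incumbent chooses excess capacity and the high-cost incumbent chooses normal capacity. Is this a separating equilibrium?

Yes

Under separation the entrant infers type exactly: excess capacity → low-cost (pays 67), normal capacity → high-cost (pays 32).
Low-cost: excess capacity gives 67 − 19 = 48; normal capacity gives 32 − 6 = 26. No deviation. ✓
High-cost: normal capacity gives 32 − 6 = 26; excess capacity gives 67 − 55 = 12. No deviation. ✓
Both incentive constraints hold.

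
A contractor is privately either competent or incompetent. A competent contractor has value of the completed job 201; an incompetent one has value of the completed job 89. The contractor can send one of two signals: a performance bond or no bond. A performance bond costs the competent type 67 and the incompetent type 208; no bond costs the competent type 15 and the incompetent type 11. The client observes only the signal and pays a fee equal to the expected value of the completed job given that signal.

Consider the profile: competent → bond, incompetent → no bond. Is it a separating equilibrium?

If types separate, bond earns payment 201 and no bond earns 89.
Competent: bond gives 201 − 67 = 134; no bond gives 89 − 15 = 74. No deviation. ✓
Incompetent: no bond gives 89 − 11 = 78; bond gives 201 − 208 = -7. No deviation. ✓
Both incentive constraints hold.

Yes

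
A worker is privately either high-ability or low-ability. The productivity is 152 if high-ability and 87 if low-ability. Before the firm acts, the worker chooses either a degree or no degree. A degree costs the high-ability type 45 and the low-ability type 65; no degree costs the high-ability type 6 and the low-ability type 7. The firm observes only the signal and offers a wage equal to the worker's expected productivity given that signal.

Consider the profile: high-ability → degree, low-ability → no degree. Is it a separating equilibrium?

No

Under separation the firm infers type exactly: degree → high-ability (pays 152), no degree → low-ability (pays 87).
High-ability: degree gives 152 − 45 = 107; no degree gives 87 − 6 = 81. No deviation. ✓
Low-ability: no degree gives 87 − 7 = 80; degree gives 152 − 65 = 87. Would deviate. ✗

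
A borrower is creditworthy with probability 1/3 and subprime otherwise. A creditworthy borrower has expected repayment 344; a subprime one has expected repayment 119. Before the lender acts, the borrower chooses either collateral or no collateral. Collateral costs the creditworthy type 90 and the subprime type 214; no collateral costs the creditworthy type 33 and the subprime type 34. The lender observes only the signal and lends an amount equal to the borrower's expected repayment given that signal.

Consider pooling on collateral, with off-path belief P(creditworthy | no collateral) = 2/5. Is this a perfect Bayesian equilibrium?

No

At the pooled signal (collateral) the lender holds the prior 1/3 and pays 1/3·344 + 2/3·119 = 194. Off-path (no collateral) belief 2/5 gives 2/5·344 + 3/5·119 = 209.
Creditworthy: collateral gives 194 − 90 = 104; no collateral gives 209 − 33 = 176. Deviates. ✗
Subprime: collateral gives 194 − 214 = -20; no collateral gives 209 − 34 = 175. Deviates. ✗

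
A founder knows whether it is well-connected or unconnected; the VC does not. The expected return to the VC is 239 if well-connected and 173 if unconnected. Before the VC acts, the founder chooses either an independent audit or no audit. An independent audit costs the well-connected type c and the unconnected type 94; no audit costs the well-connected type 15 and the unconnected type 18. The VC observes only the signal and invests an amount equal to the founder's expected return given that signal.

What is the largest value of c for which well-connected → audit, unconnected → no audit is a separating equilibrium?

Under separation: audit → well-connected (pays 239); no audit → unconnected (pays 173).
Unconnected: 173 − 18 = 155 ≥ 239 − 94 = 145. Holds regardless of c. ✓
Well-connected: 239 − c ≥ 173 − 15, so c ≤ 239 − 158 = 81.

81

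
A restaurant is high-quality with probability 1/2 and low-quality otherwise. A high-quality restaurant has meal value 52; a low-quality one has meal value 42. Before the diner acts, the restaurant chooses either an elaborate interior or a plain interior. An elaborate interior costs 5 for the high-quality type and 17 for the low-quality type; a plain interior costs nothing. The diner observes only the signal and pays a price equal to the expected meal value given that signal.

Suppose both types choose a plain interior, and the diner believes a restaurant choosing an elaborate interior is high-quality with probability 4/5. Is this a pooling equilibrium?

At the pooled signal (plain interior) the diner holds the prior 1/2 and pays 1/2·52 + 1/2·42 = 47. Off-path (elaborate interior) belief 4/5 gives 4/5·52 + 1/5·42 = 50.
High-quality: plain interior gives 47 − 0 = 47; elaborate interior gives 50 − 5 = 45. Stays. ✓
Low-quality: plain interior gives 47 − 0 = 47; elaborate interior gives 50 − 17 = 33. Stays. ✓

Yes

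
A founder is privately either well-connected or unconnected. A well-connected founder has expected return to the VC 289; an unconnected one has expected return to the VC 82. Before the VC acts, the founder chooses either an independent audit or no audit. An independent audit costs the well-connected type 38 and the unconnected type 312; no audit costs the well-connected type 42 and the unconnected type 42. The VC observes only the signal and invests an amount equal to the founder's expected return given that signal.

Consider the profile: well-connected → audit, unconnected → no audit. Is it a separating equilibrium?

Yes

Under separation the VC infers type exactly: audit → well-connected (pays 289), no audit → unconnected (pays 82).
Well-connected: audit gives 289 − 38 = 251; no audit gives 82 − 42 = 40. No deviation. ✓
Unconnected: no audit gives 82 − 42 = 40; audit gives 289 − 312 = -23. No deviation. ✓
Both incentive constraints hold.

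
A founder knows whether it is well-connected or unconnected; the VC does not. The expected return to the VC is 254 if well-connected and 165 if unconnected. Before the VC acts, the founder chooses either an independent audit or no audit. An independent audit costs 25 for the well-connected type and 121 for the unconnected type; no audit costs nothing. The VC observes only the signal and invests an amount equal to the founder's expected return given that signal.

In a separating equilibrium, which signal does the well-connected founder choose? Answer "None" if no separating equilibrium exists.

audit

Try well-connected → audit, unconnected → no audit:
  If types separate, audit earns payment 254 and no audit earns 165.
  Well-connected: audit gives 254 − 25 = 229; no audit gives 165 − 0 = 165. No deviation. ✓
  Unconnected: no audit gives 165 − 0 = 165; audit gives 254 − 121 = 133. No deviation. ✓
Both hold — the well-connected type sends audit.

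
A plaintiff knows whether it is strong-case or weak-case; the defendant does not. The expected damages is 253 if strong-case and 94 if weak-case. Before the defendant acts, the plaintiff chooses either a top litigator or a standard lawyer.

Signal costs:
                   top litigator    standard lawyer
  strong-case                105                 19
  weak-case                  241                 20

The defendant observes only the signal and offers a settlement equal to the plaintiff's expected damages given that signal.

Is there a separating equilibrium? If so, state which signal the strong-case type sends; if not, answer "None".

top litigator

Try strong-case → top litigator, weak-case → standard lawyer:
  If types separate, top litigator earns payment 253 and standard lawyer earns 94.
  Strong-case: top litigator gives 253 − 105 = 148; standard lawyer gives 94 − 19 = 75. No deviation. ✓
  Weak-case: standard lawyer gives 94 − 20 = 74; top litigator gives 253 − 241 = 12. No deviation. ✓
Both hold — the strong-case type sends top litigator.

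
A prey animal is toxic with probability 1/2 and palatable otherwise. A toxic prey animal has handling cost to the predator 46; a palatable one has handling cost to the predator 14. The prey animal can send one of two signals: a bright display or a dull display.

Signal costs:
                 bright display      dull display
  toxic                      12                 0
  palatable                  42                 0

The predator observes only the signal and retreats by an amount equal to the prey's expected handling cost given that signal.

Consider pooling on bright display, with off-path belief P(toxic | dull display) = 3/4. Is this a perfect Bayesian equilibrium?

No

At the pooled signal (bright display) the predator holds the prior 1/2 and pays 1/2·46 + 1/2·14 = 30. Off-path (dull display) belief 3/4 gives 3/4·46 + 1/4·14 = 38.
Toxic: bright display gives 30 − 12 = 18; dull display gives 38 − 0 = 38. Deviates. ✗
Palatable: bright display gives 30 − 42 = -12; dull display gives 38 − 0 = 38. Deviates. ✗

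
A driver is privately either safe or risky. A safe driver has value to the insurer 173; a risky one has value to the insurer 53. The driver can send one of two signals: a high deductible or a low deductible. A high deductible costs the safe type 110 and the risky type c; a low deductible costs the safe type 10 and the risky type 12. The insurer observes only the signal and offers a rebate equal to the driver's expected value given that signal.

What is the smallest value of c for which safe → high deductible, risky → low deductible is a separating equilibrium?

Under separation: high deductible → safe (pays 173); low deductible → risky (pays 53).
Safe: 173 − 110 = 63 ≥ 53 − 10 = 43. Holds regardless of c. ✓
Risky: 53 − 12 ≥ 173 − c, so c ≥ 173 − 41 = 132.

132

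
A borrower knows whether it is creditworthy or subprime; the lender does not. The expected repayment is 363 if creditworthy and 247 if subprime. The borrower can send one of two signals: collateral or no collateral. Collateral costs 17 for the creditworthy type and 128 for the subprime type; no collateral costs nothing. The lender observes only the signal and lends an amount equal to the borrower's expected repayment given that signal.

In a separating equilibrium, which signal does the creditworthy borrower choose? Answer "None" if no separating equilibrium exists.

Try creditworthy → collateral, subprime → no collateral:
  If types separate, collateral earns payment 363 and no collateral earns 247.
  Creditworthy: collateral gives 363 − 17 = 346; no collateral gives 247 − 0 = 247. No deviation. ✓
  Subprime: no collateral gives 247 − 0 = 247; collateral gives 363 − 128 = 235. No deviation. ✓
Both hold — the creditworthy type sends collateral.

collateral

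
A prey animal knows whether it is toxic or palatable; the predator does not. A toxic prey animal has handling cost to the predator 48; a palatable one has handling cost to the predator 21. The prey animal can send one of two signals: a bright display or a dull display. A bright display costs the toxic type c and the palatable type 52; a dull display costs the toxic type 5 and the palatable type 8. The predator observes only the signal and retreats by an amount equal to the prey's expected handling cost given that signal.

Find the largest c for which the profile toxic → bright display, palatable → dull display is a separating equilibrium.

32

Under separation: bright display → toxic (pays 48); dull display → palatable (pays 21).
Palatable: 21 − 8 = 13 ≥ 48 − 52 = -4. Holds regardless of c. ✓
Toxic: 48 − c ≥ 21 − 5, so c ≤ 48 − 16 = 32.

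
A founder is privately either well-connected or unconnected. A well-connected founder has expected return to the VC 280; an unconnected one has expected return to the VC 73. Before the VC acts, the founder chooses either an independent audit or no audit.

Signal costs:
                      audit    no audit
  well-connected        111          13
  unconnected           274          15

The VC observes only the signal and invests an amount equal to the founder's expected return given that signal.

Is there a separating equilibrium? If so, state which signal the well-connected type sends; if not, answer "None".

Try well-connected → audit, unconnected → no audit:
  Under separation the VC infers type exactly: audit → well-connected (pays 280), no audit → unconnected (pays 73).
  Well-connected: audit gives 280 − 111 = 169; no audit gives 73 − 13 = 60. No deviation. ✓
  Unconnected: no audit gives 73 − 15 = 58; audit gives 280 − 274 = 6. No deviation. ✓
Both hold — the well-connected type sends audit.

audit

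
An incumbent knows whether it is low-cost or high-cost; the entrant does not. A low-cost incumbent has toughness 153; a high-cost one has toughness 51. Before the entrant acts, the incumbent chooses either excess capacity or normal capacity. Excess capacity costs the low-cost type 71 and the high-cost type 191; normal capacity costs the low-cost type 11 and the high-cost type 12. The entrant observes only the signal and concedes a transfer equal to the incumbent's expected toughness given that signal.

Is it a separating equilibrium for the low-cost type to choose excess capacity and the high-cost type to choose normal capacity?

If types separate, excess capacity earns payment 153 and normal capacity earns 51.
Low-cost: excess capacity gives 153 − 71 = 82; normal capacity gives 51 − 11 = 40. No deviation. ✓
High-cost: normal capacity gives 51 − 12 = 39; excess capacity gives 153 − 191 = -38. No deviation. ✓
Both incentive constraints hold.

Yes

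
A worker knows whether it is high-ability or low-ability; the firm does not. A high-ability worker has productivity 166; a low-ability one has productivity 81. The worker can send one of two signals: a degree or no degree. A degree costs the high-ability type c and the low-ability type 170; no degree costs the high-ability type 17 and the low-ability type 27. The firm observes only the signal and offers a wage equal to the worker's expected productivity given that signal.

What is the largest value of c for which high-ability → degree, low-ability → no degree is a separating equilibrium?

102

Under separation: degree → high-ability (pays 166); no degree → low-ability (pays 81).
Low-ability: 81 − 27 = 54 ≥ 166 − 170 = -4. Holds regardless of c. ✓
High-ability: 166 − c ≥ 81 − 17, so c ≤ 166 − 64 = 102.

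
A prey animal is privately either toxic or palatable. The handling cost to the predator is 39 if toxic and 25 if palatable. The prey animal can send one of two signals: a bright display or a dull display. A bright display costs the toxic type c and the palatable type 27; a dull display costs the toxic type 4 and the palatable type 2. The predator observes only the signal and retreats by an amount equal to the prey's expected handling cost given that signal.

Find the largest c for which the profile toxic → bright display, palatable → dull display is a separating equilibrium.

Under separation: bright display → toxic (pays 39); dull display → palatable (pays 25).
Palatable: 25 − 2 = 23 ≥ 39 − 27 = 12. Holds regardless of c. ✓
Toxic: 39 − c ≥ 25 − 4, so c ≤ 39 − 21 = 18.

18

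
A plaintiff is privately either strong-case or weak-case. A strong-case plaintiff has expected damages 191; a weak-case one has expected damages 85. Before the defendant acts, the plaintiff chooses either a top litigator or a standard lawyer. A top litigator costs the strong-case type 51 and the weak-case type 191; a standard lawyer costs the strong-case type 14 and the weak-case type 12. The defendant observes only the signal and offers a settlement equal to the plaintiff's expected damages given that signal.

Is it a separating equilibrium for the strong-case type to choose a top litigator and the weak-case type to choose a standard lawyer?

Yes

If types separate, top litigator earns payment 191 and standard lawyer earns 85.
Strong-case: top litigator gives 191 − 51 = 140; standard lawyer gives 85 − 14 = 71. No deviation. ✓
Weak-case: standard lawyer gives 85 − 12 = 73; top litigator gives 191 − 191 = 0. No deviation. ✓
Both incentive constraints hold.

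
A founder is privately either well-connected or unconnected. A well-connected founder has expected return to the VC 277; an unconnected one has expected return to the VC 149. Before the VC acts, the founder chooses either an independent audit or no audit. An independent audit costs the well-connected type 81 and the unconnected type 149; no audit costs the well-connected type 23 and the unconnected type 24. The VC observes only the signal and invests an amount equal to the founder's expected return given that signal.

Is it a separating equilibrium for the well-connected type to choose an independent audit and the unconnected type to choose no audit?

If types separate, audit earns payment 277 and no audit earns 149.
Well-connected: audit gives 277 − 81 = 196; no audit gives 149 − 23 = 126. No deviation. ✓
Unconnected: no audit gives 149 − 24 = 125; audit gives 277 − 149 = 128. Would deviate. ✗

No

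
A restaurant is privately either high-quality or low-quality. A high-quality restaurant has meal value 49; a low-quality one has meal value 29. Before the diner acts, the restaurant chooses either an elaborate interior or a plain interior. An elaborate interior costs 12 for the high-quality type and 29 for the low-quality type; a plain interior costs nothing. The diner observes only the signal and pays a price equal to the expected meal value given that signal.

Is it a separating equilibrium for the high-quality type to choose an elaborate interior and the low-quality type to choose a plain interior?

If types separate, elaborate interior earns payment 49 and plain interior earns 29.
High-quality: elaborate interior gives 49 − 12 = 37; plain interior gives 29 − 0 = 29. No deviation. ✓
Low-quality: plain interior gives 29 − 0 = 29; elaborate interior gives 49 − 29 = 20. No deviation. ✓
Neither type gains from mimicking the other.

Yes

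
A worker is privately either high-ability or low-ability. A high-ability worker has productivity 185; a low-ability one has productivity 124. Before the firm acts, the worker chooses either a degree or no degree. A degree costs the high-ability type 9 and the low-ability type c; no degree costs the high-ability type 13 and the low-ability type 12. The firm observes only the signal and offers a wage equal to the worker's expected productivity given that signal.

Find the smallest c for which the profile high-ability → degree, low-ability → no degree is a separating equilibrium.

73

Under separation: degree → high-ability (pays 185); no degree → low-ability (pays 124).
High-ability: 185 − 9 = 176 ≥ 124 − 13 = 111. Holds regardless of c. ✓
Low-ability: 124 − 12 ≥ 185 − c, so c ≥ 185 − 112 = 73.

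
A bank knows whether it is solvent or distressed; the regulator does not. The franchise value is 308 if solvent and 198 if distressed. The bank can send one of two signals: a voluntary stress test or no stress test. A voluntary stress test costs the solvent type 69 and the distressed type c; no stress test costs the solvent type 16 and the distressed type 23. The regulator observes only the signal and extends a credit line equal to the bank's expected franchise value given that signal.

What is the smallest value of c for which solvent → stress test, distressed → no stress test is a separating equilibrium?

133

Under separation: stress test → solvent (pays 308); no stress test → distressed (pays 198).
Solvent: 308 − 69 = 239 ≥ 198 − 16 = 182. Holds regardless of c. ✓
Distressed: 198 − 23 ≥ 308 − c, so c ≥ 308 − 175 = 133.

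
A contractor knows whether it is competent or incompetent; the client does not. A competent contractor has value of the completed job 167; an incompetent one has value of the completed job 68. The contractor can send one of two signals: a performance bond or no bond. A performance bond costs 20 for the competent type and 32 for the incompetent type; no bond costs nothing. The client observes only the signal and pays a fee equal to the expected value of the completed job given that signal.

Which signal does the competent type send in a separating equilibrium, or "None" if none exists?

Try competent → bond, incompetent → no bond:
  Under separation the client infers type exactly: bond → competent (pays 167), no bond → incompetent (pays 68).
  Competent: bond gives 167 − 20 = 147; no bond gives 68 − 0 = 68. No deviation. ✓
  Incompetent: no bond gives 68 − 0 = 68; bond gives 167 − 32 = 135. Would deviate. ✗
Try competent → no bond, incompetent → bond:
  Under separation the client infers type exactly: no bond → competent (pays 167), bond → incompetent (pays 68).
  Competent: no bond gives 167 − 0 = 167; bond gives 68 − 20 = 48. No deviation. ✓
  Incompetent: bond gives 68 − 32 = 36; no bond gives 167 − 0 = 167. Would deviate. ✗
Neither assignment is incentive-compatible.

None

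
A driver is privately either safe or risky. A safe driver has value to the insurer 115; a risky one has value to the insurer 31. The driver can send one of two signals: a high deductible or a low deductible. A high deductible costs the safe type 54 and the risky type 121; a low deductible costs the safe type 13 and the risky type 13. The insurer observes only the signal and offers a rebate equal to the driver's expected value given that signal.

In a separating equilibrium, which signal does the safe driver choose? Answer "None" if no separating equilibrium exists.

Try safe → high deductible, risky → low deductible:
  If types separate, high deductible earns payment 115 and low deductible earns 31.
  Safe: high deductible gives 115 − 54 = 61; low deductible gives 31 − 13 = 18. No deviation. ✓
  Risky: low deductible gives 31 − 13 = 18; high deductible gives 115 − 121 = -6. No deviation. ✓
Both hold — the safe type sends high deductible.

high deductible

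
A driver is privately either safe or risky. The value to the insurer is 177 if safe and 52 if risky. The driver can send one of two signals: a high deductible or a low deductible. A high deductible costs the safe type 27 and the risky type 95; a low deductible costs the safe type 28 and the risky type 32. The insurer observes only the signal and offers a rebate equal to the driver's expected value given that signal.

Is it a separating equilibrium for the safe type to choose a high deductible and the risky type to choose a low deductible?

No

If types separate, high deductible earns payment 177 and low deductible earns 52.
Safe: high deductible gives 177 − 27 = 150; low deductible gives 52 − 28 = 24. No deviation. ✓
Risky: low deductible gives 52 − 32 = 20; high deductible gives 177 − 95 = 82. Would deviate. ✗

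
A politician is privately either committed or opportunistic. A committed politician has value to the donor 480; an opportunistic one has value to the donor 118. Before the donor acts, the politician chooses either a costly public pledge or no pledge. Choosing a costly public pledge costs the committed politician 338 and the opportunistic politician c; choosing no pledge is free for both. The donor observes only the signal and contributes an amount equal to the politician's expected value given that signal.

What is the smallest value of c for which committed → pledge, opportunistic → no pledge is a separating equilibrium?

362

Under separation: pledge → committed (pays 480); no pledge → opportunistic (pays 118).
Committed: 480 − 338 = 142 ≥ 118 − 0 = 118. Holds regardless of c. ✓
Opportunistic: 118 − 0 ≥ 480 − c, so c ≥ 480 − 118 = 362.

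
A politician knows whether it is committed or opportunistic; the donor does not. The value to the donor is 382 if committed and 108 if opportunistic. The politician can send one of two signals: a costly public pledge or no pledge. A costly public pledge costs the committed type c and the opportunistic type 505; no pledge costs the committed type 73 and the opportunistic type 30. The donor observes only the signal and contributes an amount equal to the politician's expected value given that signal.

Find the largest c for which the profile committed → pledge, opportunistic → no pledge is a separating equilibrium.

Under separation: pledge → committed (pays 382); no pledge → opportunistic (pays 108).
Opportunistic: 108 − 30 = 78 ≥ 382 − 505 = -123. Holds regardless of c. ✓
Committed: 382 − c ≥ 108 − 73, so c ≤ 382 − 35 = 347.

347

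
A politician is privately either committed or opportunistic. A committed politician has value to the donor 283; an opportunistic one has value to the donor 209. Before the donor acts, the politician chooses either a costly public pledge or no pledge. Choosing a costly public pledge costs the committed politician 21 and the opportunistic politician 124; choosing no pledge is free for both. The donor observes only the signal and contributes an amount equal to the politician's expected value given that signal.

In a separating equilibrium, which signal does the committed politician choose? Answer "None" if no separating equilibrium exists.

pledge

Try committed → pledge, opportunistic → no pledge:
  If types separate, pledge earns payment 283 and no pledge earns 209.
  Committed: pledge gives 283 − 21 = 262; no pledge gives 209 − 0 = 209. No deviation. ✓
  Opportunistic: no pledge gives 209 − 0 = 209; pledge gives 283 − 124 = 159. No deviation. ✓
Both hold — the committed type sends pledge.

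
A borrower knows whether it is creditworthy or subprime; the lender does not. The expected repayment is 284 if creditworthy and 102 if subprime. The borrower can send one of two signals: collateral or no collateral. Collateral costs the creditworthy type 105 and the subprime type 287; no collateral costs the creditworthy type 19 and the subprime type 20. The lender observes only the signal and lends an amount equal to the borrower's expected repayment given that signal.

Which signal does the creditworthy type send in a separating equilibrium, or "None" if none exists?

Try creditworthy → collateral, subprime → no collateral:
  If types separate, collateral earns payment 284 and no collateral earns 102.
  Creditworthy: collateral gives 284 − 105 = 179; no collateral gives 102 − 19 = 83. No deviation. ✓
  Subprime: no collateral gives 102 − 20 = 82; collateral gives 284 − 287 = -3. No deviation. ✓
Both hold — the creditworthy type sends collateral.

collateral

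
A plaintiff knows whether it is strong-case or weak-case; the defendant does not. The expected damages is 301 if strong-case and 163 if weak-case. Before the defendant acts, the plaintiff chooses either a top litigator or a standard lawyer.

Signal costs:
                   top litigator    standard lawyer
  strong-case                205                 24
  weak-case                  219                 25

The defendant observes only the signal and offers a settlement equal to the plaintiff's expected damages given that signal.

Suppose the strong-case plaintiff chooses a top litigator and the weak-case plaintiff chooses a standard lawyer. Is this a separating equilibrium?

Under separation the defendant infers type exactly: top litigator → strong-case (pays 301), standard lawyer → weak-case (pays 163).
Strong-case: top litigator gives 301 − 205 = 96; standard lawyer gives 163 − 24 = 139. Would deviate. ✗
Weak-case: standard lawyer gives 163 − 25 = 138; top litigator gives 301 − 219 = 82. No deviation. ✓

No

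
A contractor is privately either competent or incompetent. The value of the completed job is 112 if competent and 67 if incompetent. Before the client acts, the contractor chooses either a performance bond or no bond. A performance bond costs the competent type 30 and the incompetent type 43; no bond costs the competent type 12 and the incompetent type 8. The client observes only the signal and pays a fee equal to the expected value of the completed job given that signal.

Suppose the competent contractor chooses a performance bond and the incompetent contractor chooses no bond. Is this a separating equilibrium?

No

Under separation the client infers type exactly: bond → competent (pays 112), no bond → incompetent (pays 67).
Competent: bond gives 112 − 30 = 82; no bond gives 67 − 12 = 55. No deviation. ✓
Incompetent: no bond gives 67 − 8 = 59; bond gives 112 − 43 = 69. Would deviate. ✗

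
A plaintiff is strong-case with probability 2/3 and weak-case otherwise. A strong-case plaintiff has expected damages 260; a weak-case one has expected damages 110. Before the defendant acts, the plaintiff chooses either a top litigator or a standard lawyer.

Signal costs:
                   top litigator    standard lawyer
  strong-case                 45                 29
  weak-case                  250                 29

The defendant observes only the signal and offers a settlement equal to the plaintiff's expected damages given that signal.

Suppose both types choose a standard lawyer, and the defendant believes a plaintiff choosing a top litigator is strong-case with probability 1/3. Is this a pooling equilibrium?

Yes

At the pooled signal (standard lawyer) the defendant holds the prior 2/3 and pays 2/3·260 + 1/3·110 = 210. Off-path (top litigator) belief 1/3 gives 1/3·260 + 2/3·110 = 160.
Strong-case: standard lawyer gives 210 − 29 = 181; top litigator gives 160 − 45 = 115. Stays. ✓
Weak-case: standard lawyer gives 210 − 29 = 181; top litigator gives 160 − 250 = -90. Stays. ✓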